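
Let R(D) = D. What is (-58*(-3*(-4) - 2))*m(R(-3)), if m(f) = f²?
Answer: -5220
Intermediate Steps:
(-58*(-3*(-4) - 2))*m(R(-3)) = -58*(-3*(-4) - 2)*(-3)² = -58*(12 - 2)*9 = -58*10*9 = -580*9 = -5220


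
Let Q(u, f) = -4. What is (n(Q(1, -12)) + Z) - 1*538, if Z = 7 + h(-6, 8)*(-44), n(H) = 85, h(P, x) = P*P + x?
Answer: -2382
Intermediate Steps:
h(P, x) = x + P² (h(P, x) = P² + x = x + P²)
Z = -1929 (Z = 7 + (8 + (-6)²)*(-44) = 7 + (8 + 36)*(-44) = 7 + 44*(-44) = 7 - 1936 = -1929)
(n(Q(1, -12)) + Z) - 1*538 = (85 - 1929) - 1*538 = -1844 - 538 = -2382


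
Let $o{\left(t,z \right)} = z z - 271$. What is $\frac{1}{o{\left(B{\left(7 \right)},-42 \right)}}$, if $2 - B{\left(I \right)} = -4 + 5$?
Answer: $\frac{1}{1493} \approx 0.00066979$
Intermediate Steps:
$B{\left(I \right)} = 1$ ($B{\left(I \right)} = 2 - \left(-4 + 5\right) = 2 - 1 = 1$)
$o{\left(t,z \right)} = -271 + z^{2}$ ($o{\left(t,z \right)} = z^{2} - 271 = -271 + z^{2}$)
$\frac{1}{o{\left(B{\left(7 \right)},-42 \right)}} = \frac{1}{-271 + \left(-42\right)^{2}} = \frac{1}{-271 + 1764} = \frac{1}{1493}$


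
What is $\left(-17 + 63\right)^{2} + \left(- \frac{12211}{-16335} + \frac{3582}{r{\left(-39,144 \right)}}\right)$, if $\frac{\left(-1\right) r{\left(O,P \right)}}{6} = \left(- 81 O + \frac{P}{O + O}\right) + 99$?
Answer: $\frac{97568042633}{46097370} \approx 2116.6$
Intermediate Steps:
$r{\left(O,P \right)} = -594 + 486 O - \frac{3 P}{O}$ ($r{\left(O,P \right)} = - 6 \left(\left(- 81 O + \frac{P}{O + O}\right) + 99\right) = - 6 \left(\left(- 81 O + \frac{P}{2 O}\right) + 99\right) = - 6 \left(99 - 81 O + \frac{P}{2 O}\right) = -594 + 486 O - \frac{3 P}{O}$)
$\left(-17 + 63\right)^{2} + \left(- \frac{12211}{-16335} + \frac{3582}{r{\left(-39,144 \right)}}\right) = \left(-17 + 63\right)^{2} + \left(- \frac{12211}{-16335} + \frac{3582}{-594 + 486 \left(-39\right) - \frac{432}{-39}}\right) = 46^{2} + \left(\left(-12211\right) \left(- \frac{1}{16335}\right) + \frac{3582}{-594 - 18954 - 432 \left(- \frac{1}{39}\right)}\right) = 2116 + \left(\frac{12211}{16335} + \frac{3582}{-594 - 18954 + \frac{144}{13}}\right) = 2116 + \left(\frac{12211}{16335} + \frac{3582}{- \frac{253980}{13}}\right) = 2116 + \left(\frac{12211}{16335} + 3582 \left(- \frac{13}{253980}\right)\right) = 2116 + \left(\frac{12211}{16335} - \frac{2587}{14110}\right) = 2116 + \frac{26007713}{46097370} = \frac{97568042633}{46097370}$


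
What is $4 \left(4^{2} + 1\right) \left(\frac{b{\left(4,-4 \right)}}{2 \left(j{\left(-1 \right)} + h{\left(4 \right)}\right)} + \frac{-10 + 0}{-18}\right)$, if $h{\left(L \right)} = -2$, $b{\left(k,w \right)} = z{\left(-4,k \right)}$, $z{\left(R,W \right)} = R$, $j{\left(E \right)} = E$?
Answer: $\frac{748}{9} \approx 83.111$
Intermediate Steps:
$b{\left(k,w \right)} = -4$
$4 \left(4^{2} + 1\right) \left(\frac{b{\left(4,-4 \right)}}{2 \left(j{\left(-1 \right)} + h{\left(4 \right)}\right)} + \frac{-10 + 0}{-18}\right) = 4 \left(4^{2} + 1\right) \left(- \frac{4}{2 \left(-1 - 2\right)} + \frac{-10 + 0}{-18}\right) = 4 \left(16 + 1\right) \left(- \frac{4}{2 \left(-3\right)} - - \frac{5}{9}\right) = 4 \cdot 17 \left(- \frac{4}{-6} + \frac{5}{9}\right) = 68 \left(\left(-4\right) \left(- \frac{1}{6}\right) + \frac{5}{9}\right) = 68 \left(\frac{2}{3} + \frac{5}{9}\right) = 68 \cdot \frac{11}{9} = \frac{748}{9}$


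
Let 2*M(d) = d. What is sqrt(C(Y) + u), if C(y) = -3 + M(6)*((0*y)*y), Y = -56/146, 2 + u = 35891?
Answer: sqrt(35886) ≈ 189.44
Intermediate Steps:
u = 35889 (u = -2 + 35891 = 35889)
Y = -28/73 (Y = -56*1/146 = -28/73 ≈ -0.38356)
M(d) = d/2
C(y) = -3 (C(y) = -3 + ((1/2)*6)*((0*y)*y) = -3 + 3*(0*y) = -3 + 3*0 = -3 + 0 = -3)
sqrt(C(Y) + u) = sqrt(-3 + 35889) = sqrt(35886)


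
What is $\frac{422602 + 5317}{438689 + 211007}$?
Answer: $\frac{427919}{649696} \approx 0.65864$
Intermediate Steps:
$\frac{422602 + 5317}{438689 + 211007} = \frac{427919}{649696}$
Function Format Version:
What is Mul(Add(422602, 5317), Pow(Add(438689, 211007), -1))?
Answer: Rational(427919, 649696) ≈ 0.65864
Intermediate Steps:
Mul(Add(422602, 5317), Pow(Add(438689, 211007), -1)) = Mul(427919, Pow(649696, -1)) = Mul(427919, Rational(1, 649696)) = Rational(427919, 649696)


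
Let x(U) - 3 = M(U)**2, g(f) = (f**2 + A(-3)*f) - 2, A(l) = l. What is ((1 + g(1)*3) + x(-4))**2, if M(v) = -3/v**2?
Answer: 4157521/65536 ≈ 63.439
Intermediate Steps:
M(v) = -3/v**2
g(f) = -2 + f**2 - 3*f (g(f) = (f**2 - 3*f) - 2 = -2 + f**2 - 3*f)
x(U) = 3 + 9/U**4 (x(U) = 3 + (-3/U**2)**2 = 3 + 9/U**4)
((1 + g(1)*3) + x(-4))**2 = ((1 + (-2 + 1**2 - 3*1)*3) + (3 + 9/(-4)**4))**2 = ((1 + (-2 + 1 - 3)*3) + (3 + 9*(1/256)))**2 = ((1 - 4*3) + (3 + 9/256))**2 = ((1 - 12) + 777/256)**2 = (-11 + 777/256)**2 = (-2039/256)**2 = 4157521/65536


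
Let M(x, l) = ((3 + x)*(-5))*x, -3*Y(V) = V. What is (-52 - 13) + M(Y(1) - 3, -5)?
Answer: -635/9 ≈ -70.556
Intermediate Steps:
Y(V) = -V/3
M(x, l) = x*(-15 - 5*x) (M(x, l) = (-15 - 5*x)*x = x*(-15 - 5*x))
(-52 - 13) + M(Y(1) - 3, -5) = (-52 - 13) - 5*(-⅓*1 - 3)*(3 + (-⅓*1 - 3)) = -65 - 5*(-⅓ - 3)*(3 + (-⅓ - 3)) = -65 - 5*(-10/3)*(3 - 10/3) = -65 - 5*(-10/3)*(-⅓) = -65 - 50/9 = -635/9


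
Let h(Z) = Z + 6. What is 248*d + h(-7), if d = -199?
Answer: -49353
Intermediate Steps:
h(Z) = 6 + Z
248*d + h(-7) = 248*(-199) + (6 - 7) = -49352 - 1 = -49353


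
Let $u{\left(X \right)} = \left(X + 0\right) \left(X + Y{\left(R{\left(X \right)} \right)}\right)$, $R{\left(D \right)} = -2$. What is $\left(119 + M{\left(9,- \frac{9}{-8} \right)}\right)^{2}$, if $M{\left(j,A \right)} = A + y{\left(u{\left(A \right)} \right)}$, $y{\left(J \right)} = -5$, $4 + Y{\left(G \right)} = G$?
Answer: $\frac{848241}{64} \approx 13254.0$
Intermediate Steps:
$Y{\left(G \right)} = -4 + G$
$u{\left(X \right)} = X \left(-6 + X\right)$ ($u{\left(X \right)} = \left(X + 0\right) \left(X - 6\right) = X \left(X - 6\right) = X \left(-6 + X\right)$)
$M{\left(j,A \right)} = -5 + A$ ($M{\left(j,A \right)} = A - 5 = -5 + A$)
$\left(119 + M{\left(9,- \frac{9}{-8} \right)}\right)^{2} = \left(119 - \left(5 + \frac{9}{-8}\right)\right)^{2} = \left(119 - \frac{31}{8}\right)^{2} = \left(\frac{921}{8}\right)^{2} = \frac{848241}{64}$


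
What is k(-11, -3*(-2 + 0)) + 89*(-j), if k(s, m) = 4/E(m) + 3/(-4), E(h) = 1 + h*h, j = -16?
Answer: 210657/148 ≈ 1423.4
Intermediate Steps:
E(h) = 1 + h**2
k(s, m) = -3/4 + 4/(1 + m**2) (k(s, m) = 4/(1 + m**2) + 3/(-4) = 4/(1 + m**2) + 3*(-1/4) = 4/(1 + m**2) - 3/4 = -3/4 + 4/(1 + m**2))
k(-11, -3*(-2 + 0)) + 89*(-j) = (13 - 3*9*(-2 + 0)**2)/(4*(1 + (-3*(-2 + 0))**2)) + 89*(-1*(-16)) = (13 - 3*(-3*(-2))**2)/(4*(1 + (-3*(-2))**2)) + 89*16 = (13 - 3*6**2)/(4*(1 + 6**2)) + 1424 = (13 - 3*36)/(4*(1 + 36)) + 1424 = (1/4)*(13 - 108)/37 + 1424 = (1/4)*(1/37)*(-95) + 1424 = -95/148 + 1424 = 210657/148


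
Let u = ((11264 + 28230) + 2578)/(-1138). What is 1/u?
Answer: -569/21036 ≈ -0.027049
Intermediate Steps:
u = -21036/569 (u = (39494 + 2578)*(-1/1138) = 42072*(-1/1138) = -21036/569 ≈ -36.970)
1/u = 1/(-21036/569) = -569/21036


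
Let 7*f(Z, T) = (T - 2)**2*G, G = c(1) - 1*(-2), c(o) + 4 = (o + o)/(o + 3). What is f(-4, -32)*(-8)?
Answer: 13872/7 ≈ 1981.7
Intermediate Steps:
c(o) = -4 + 2*o/(3 + o) (c(o) = -4 + (o + o)/(o + 3) = -4 + (2*o)/(3 + o) = -4 + 2*o/(3 + o))
G = -3/2 (G = 2*(-6 - 1*1)/(3 + 1) - 1*(-2) = 2*(-6 - 1)/4 + 2 = 2*(1/4)*(-7) + 2 = -7/2 + 2 = -3/2 ≈ -1.5000)
f(Z, T) = -3*(-2 + T)**2/14 (f(Z, T) = ((T - 2)**2*(-3/2))/7 = ((-2 + T)**2*(-3/2))/7 = (-3*(-2 + T)**2/2)/7 = -3*(-2 + T)**2/14)
f(-4, -32)*(-8) = -3*(-2 - 32)**2/14*(-8) = -3/14*(-34)**2*(-8) = -3/14*1156*(-8) = -1734/7*(-8) = 13872/7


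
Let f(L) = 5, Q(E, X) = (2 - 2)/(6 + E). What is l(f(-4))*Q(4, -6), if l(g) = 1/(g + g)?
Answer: 0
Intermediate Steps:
Q(E, X) = 0 (Q(E, X) = 0/(6 + E) = 0)
l(g) = 1/(2*g)
l(f(-4))*Q(4, -6) = ((½)/5)*0 = ((½)*(⅕))*0 = (⅒)*0 = 0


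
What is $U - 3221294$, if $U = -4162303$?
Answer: $-7383597$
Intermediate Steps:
$U - 3221294 = -4162303 - 3221294 = -7383597$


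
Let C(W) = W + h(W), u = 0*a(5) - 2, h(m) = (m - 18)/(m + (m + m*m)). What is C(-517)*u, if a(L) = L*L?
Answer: 55061748/53251 ≈ 1034.0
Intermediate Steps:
h(m) = (-18 + m)/(m² + 2*m) (h(m) = (-18 + m)/(m + (m + m²)) = (-18 + m)/(m² + 2*m))
a(L) = L²
u = -2 (u = 0*5² - 2 = 0*25 - 2 = 0 - 2 = -2)
C(W) = W + (-18 + W)/(W*(2 + W))
C(-517)*u = ((-18 - 517 + (-517)²*(2 - 517))/((-517)*(2 - 517)))*(-2) = -1/517*(-18 - 517 + 267289*(-515))/(-515)*(-2) = -1/517*(-1/515)*(-18 - 517 - 137653835)*(-2) = -1/517*(-1/515)*(-137654370)*(-2) = -27530874/53251*(-2) = 55061748/53251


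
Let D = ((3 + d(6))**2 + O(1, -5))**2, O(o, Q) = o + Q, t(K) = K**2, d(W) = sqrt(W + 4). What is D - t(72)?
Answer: -4599 + 180*sqrt(10) ≈ -4029.8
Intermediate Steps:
d(W) = sqrt(4 + W)
O(o, Q) = Q + o
D = (-4 + (3 + sqrt(10))**2)**2 (D = ((3 + sqrt(4 + 6))**2 + (-5 + 1))**2 = ((3 + sqrt(10))**2 - 4)**2 = (-4 + (3 + sqrt(10))**2)**2 ≈ 1154.2)
D - t(72) = (585 + 180*sqrt(10)) - 1*72**2 = (585 + 180*sqrt(10)) - 1*5184 = (585 + 180*sqrt(10)) - 5184 = -4599 + 180*sqrt(10)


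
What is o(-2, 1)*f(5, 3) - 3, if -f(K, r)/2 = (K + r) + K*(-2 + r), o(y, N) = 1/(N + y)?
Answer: 23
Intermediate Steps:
f(K, r) = -2*K - 2*r - 2*K*(-2 + r) (f(K, r) = -2*((K + r) + K*(-2 + r)) = -2*(K + r + K*(-2 + r)) = -2*K - 2*r - 2*K*(-2 + r))
o(-2, 1)*f(5, 3) - 3 = (-2*3 + 2*5 - 2*5*3)/(1 - 2) - 3 = (-6 + 10 - 30)/(-1) - 3 = -1*(-26) - 3 = 26 - 3 = 23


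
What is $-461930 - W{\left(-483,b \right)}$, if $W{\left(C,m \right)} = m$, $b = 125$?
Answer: $-462055$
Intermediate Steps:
$-461930 - W{\left(-483,b \right)} = -461930 - 125 = -462055$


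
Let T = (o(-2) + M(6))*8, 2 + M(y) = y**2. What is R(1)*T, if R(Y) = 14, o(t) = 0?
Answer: 3808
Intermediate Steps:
M(y) = -2 + y**2
T = 272 (T = (0 + (-2 + 6**2))*8 = (0 + (-2 + 36))*8 = (0 + 34)*8 = 34*8 = 272)
R(1)*T = 14*272 = 3808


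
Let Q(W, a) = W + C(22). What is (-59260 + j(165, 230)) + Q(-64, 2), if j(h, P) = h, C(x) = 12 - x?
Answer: -59169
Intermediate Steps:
Q(W, a) = -10 + W (Q(W, a) = W + (12 - 1*22) = W + (12 - 22) = W - 10 = -10 + W)
(-59260 + j(165, 230)) + Q(-64, 2) = (-59260 + 165) + (-10 - 64) = -59095 - 74 = -59169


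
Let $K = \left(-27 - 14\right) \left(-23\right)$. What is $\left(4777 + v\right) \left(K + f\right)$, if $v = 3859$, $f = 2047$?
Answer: $25821640$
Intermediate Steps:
$K = 943$ ($K = \left(-41\right) \left(-23\right) = 943$)
$\left(4777 + v\right) \left(K + f\right) = \left(4777 + 3859\right) \left(943 + 2047\right) = 8636 \cdot 2990 = 25821640$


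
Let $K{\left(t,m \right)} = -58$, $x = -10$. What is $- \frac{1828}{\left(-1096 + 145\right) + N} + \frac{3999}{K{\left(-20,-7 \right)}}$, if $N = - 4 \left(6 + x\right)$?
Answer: $- \frac{3633041}{54230} \approx -66.993$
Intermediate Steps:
$N = 16$ ($N = - 4 \left(6 - 10\right) = \left(-4\right) \left(-4\right) = 16$)
$- \frac{1828}{\left(-1096 + 145\right) + N} + \frac{3999}{K{\left(-20,-7 \right)}} = - \frac{1828}{\left(-1096 + 145\right) + 16} + \frac{3999}{-58} = - \frac{1828}{-951 + 16} + 3999 \left(- \frac{1}{58}\right) = - \frac{1828}{-935} - \frac{3999}{58} = \left(-1828\right) \left(- \frac{1}{935}\right) - \frac{3999}{58} = \frac{1828}{935} - \frac{3999}{58} = - \frac{3633041}{54230}$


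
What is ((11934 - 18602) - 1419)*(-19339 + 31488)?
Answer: -98248963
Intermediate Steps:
((11934 - 18602) - 1419)*(-19339 + 31488) = (-6668 - 1419)*12149 = -8087*12149 = -98248963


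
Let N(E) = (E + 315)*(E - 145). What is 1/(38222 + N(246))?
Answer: 1/94883 ≈ 1.0539e-5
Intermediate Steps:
N(E) = (-145 + E)*(315 + E) (N(E) = (315 + E)*(-145 + E) = (-145 + E)*(315 + E))
1/(38222 + N(246)) = 1/(38222 + (-45675 + 246**2 + 170*246)) = 1/(38222 + (-45675 + 60516 + 41820)) = 1/(38222 + 56661) = 1/94883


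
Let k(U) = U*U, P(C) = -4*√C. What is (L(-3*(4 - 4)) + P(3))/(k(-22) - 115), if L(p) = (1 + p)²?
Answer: 1/369 - 4*√3/369 ≈ -0.016066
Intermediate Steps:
k(U) = U²
(L(-3*(4 - 4)) + P(3))/(k(-22) - 115) = ((1 - 3*(4 - 4))² - 4*√3)/((-22)² - 115) = ((1 - 3*0)² - 4*√3)/(484 - 115) = ((1 + 0)² - 4*√3)/369 = (1² - 4*√3)*(1/369) = (1 - 4*√3)*(1/369) = 1/369 - 4*√3/369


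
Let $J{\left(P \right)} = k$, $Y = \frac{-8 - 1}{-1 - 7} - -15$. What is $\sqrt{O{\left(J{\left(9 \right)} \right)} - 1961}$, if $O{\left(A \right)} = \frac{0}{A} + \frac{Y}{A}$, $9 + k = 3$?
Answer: $\frac{3 i \sqrt{3491}}{4} \approx 44.314 i$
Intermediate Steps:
$Y = \frac{129}{8}$ ($Y = - \frac{9}{-8} + 15 = \left(-9\right) \left(- \frac{1}{8}\right) + 15 = \frac{9}{8} + 15 = \frac{129}{8} \approx 16.125$)
$k = -6$ ($k = -9 + 3 = -6$)
$J{\left(P \right)} = -6$
$O{\left(A \right)} = \frac{129}{8 A}$ ($O{\left(A \right)} = \frac{0}{A} + \frac{129}{8 A} = 0 + \frac{129}{8 A} = \frac{129}{8 A}$)
$\sqrt{O{\left(J{\left(9 \right)} \right)} - 1961} = \sqrt{\frac{129}{8 \left(-6\right)} - 1961} = \sqrt{\frac{129}{8} \left(- \frac{1}{6}\right) - 1961} = \sqrt{- \frac{43}{16} - 1961} = \sqrt{- \frac{31419}{16}} = \frac{3 i \sqrt{3491}}{4}$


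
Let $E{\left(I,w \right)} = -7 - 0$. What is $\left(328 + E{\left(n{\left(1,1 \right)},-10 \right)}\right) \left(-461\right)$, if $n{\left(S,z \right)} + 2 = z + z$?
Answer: $-147981$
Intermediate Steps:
$n{\left(S,z \right)} = -2 + 2 z$ ($n{\left(S,z \right)} = -2 + \left(z + z\right) = -2 + 2 z$)
$E{\left(I,w \right)} = -7$ ($E{\left(I,w \right)} = -7 + 0 = -7$)
$\left(328 + E{\left(n{\left(1,1 \right)},-10 \right)}\right) \left(-461\right) = \left(328 - 7\right) \left(-461\right) = 321 \left(-461\right) = -147981$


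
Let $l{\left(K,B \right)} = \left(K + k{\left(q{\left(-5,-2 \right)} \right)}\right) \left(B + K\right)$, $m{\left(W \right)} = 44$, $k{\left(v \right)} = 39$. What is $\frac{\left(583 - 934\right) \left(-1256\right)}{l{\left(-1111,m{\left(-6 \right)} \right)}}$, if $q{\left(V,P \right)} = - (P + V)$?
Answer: $\frac{55107}{142978} \approx 0.38542$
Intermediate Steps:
$q{\left(V,P \right)} = - P - V$
$l{\left(K,B \right)} = \left(39 + K\right) \left(B + K\right)$ ($l{\left(K,B \right)} = \left(K + 39\right) \left(B + K\right) = \left(39 + K\right) \left(B + K\right)$)
$\frac{\left(583 - 934\right) \left(-1256\right)}{l{\left(-1111,m{\left(-6 \right)} \right)}} = \frac{\left(583 - 934\right) \left(-1256\right)}{\left(-1111\right)^{2} + 39 \cdot 44 + 39 \left(-1111\right) + 44 \left(-1111\right)} = \frac{\left(-351\right) \left(-1256\right)}{1234321 + 1716 - 43329 - 48884} = \frac{440856}{1143824} = 440856 \cdot \frac{1}{1143824} = \frac{55107}{142978}$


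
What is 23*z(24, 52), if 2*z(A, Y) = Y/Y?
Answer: 23/2 ≈ 11.500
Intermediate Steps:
z(A, Y) = ½ (z(A, Y) = (Y/Y)/2 = (½)*1 = ½)
23*z(24, 52) = 23*(½) = 23/2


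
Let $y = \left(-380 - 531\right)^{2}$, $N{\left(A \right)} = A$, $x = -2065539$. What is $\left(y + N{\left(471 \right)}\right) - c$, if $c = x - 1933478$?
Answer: $4829409$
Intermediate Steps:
$y = 829921$ ($y = \left(-911\right)^{2} = 829921$)
$c = -3999017$ ($c = -2065539 - 1933478 = -3999017$)
$\left(y + N{\left(471 \right)}\right) - c = \left(829921 + 471\right) - -3999017 = 830392 + 3999017 = 4829409$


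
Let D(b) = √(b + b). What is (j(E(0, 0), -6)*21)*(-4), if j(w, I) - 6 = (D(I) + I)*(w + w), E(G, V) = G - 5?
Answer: -5544 + 1680*I*√3 ≈ -5544.0 + 2909.8*I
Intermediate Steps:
E(G, V) = -5 + G
D(b) = √2*√b (D(b) = √(2*b) = √2*√b)
j(w, I) = 6 + 2*w*(I + √2*√I) (j(w, I) = 6 + (√2*√I + I)*(w + w) = 6 + (I + √2*√I)*(2*w) = 6 + 2*w*(I + √2*√I))
(j(E(0, 0), -6)*21)*(-4) = ((6 + 2*(-6)*(-5 + 0) + 2*(-5 + 0)*√2*√(-6))*21)*(-4) = ((6 + 2*(-6)*(-5) + 2*(-5)*√2*(I*√6))*21)*(-4) = ((6 + 60 - 20*I*√3)*21)*(-4) = ((66 - 20*I*√3)*21)*(-4) = (1386 - 420*I*√3)*(-4) = -5544 + 1680*I*√3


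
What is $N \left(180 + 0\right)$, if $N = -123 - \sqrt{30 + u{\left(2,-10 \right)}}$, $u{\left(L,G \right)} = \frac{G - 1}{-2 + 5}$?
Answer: $-22140 - 60 \sqrt{237} \approx -23064.0$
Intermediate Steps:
$u{\left(L,G \right)} = - \frac{1}{3} + \frac{G}{3}$ ($u{\left(L,G \right)} = \frac{-1 + G}{3} = \left(-1 + G\right) \frac{1}{3} = - \frac{1}{3} + \frac{G}{3}$)
$N = -123 - \frac{\sqrt{237}}{3}$ ($N = -123 - \sqrt{30 + \left(- \frac{1}{3} + \frac{1}{3} \left(-10\right)\right)} = -123 - \sqrt{30 - \frac{11}{3}} = -123 - \sqrt{\frac{79}{3}} = -123 - \frac{\sqrt{237}}{3} \approx -128.13$)
$N \left(180 + 0\right) = \left(-123 - \frac{\sqrt{237}}{3}\right) \left(180 + 0\right) = \left(-123 - \frac{\sqrt{237}}{3}\right) 180 = -22140 - 60 \sqrt{237}$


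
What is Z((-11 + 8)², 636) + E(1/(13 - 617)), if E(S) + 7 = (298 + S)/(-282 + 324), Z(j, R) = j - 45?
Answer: -43373/1208 ≈ -35.905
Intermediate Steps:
Z(j, R) = -45 + j
E(S) = 2/21 + S/42 (E(S) = -7 + (298 + S)/(-282 + 324) = -7 + (298 + S)/42 = -7 + (298 + S)*(1/42) = -7 + (149/21 + S/42) = 2/21 + S/42)
Z((-11 + 8)², 636) + E(1/(13 - 617)) = (-45 + (-11 + 8)²) + (2/21 + 1/(42*(13 - 617))) = (-45 + (-3)²) + (2/21 + (1/42)/(-604)) = (-45 + 9) + (2/21 + (1/42)*(-1/604)) = -36 + (2/21 - 1/25368) = -36 + 115/1208 = -43373/1208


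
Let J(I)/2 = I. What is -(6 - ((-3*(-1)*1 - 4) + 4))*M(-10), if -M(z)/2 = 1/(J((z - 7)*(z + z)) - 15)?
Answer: 6/665 ≈ 0.0090226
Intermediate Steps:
J(I) = 2*I
M(z) = -2/(-15 + 4*z*(-7 + z)) (M(z) = -2/(2*((z - 7)*(z + z)) - 15) = -2/(2*((-7 + z)*(2*z)) - 15) = -2/(2*(2*z*(-7 + z)) - 15) = -2/(4*z*(-7 + z) - 15) = -2/(-15 + 4*z*(-7 + z)))
-(6 - ((-3*(-1)*1 - 4) + 4))*M(-10) = -(6 - ((-3*(-1)*1 - 4) + 4))*(-2/(-15 + 4*(-10)*(-7 - 10))) = -(6 - ((3*1 - 4) + 4))*(-2/(-15 + 4*(-10)*(-17))) = -(6 - ((3 - 4) + 4))*(-2/(-15 + 680)) = -(6 - (-1 + 4))*(-2/665) = -(6 - 1*3)*(-2*1/665) = -(6 - 3)*(-2)/665 = -3*(-2)/665 = -1*(-6/665) = 6/665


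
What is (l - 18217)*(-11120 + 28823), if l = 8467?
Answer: -172604250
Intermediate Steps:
(l - 18217)*(-11120 + 28823) = (8467 - 18217)*(-11120 + 28823) = -9750*17703 = -172604250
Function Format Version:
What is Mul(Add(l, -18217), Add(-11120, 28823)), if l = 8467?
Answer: -172604250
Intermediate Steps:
Mul(Add(l, -18217), Add(-11120, 28823)) = Mul(Add(8467, -18217), Add(-11120, 28823)) = Mul(-9750, 17703) = -172604250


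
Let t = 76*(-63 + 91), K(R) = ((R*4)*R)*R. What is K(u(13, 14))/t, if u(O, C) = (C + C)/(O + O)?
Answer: 98/41743 ≈ 0.0023477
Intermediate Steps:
u(O, C) = C/O (u(O, C) = (2*C)/((2*O)) = (2*C)*(1/(2*O)) = C/O)
K(R) = 4*R³ (K(R) = ((4*R)*R)*R = (4*R²)*R = 4*R³)
t = 2128 (t = 76*28 = 2128)
K(u(13, 14))/t = (4*(14/13)³)/2128 = (4*(14*(1/13))³)*(1/2128) = (4*(14/13)³)*(1/2128) = (4*(2744/2197))*(1/2128) = (10976/2197)*(1/2128) = 98/41743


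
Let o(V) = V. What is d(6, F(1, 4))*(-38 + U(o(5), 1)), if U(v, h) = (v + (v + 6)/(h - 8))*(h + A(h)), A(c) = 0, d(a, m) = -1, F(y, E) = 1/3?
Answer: 242/7 ≈ 34.571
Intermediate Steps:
F(y, E) = ⅓
U(v, h) = h*(v + (6 + v)/(-8 + h)) (U(v, h) = (v + (v + 6)/(h - 8))*(h + 0) = (v + (6 + v)/(-8 + h))*h = h*(v + (6 + v)/(-8 + h)))
d(6, F(1, 4))*(-38 + U(o(5), 1)) = -(-38 + 1*(6 - 7*5 + 1*5)/(-8 + 1)) = -(-38 + 1*(6 - 35 + 5)/(-7)) = -(-38 + 1*(-⅐)*(-24)) = -(-38 + 24/7) = -1*(-242/7) = 242/7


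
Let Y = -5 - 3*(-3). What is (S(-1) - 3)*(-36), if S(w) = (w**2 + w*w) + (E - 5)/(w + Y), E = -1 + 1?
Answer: 96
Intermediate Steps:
E = 0
Y = 4 (Y = -5 + 9 = 4)
S(w) = -5/(4 + w) + 2*w**2 (S(w) = (w**2 + w*w) + (0 - 5)/(w + 4) = (w**2 + w**2) - 5/(4 + w) = 2*w**2 - 5/(4 + w) = -5/(4 + w) + 2*w**2)
(S(-1) - 3)*(-36) = ((-5 + 2*(-1)**3 + 8*(-1)**2)/(4 - 1) - 3)*(-36) = ((-5 + 2*(-1) + 8*1)/3 - 3)*(-36) = ((-5 - 2 + 8)/3 - 3)*(-36) = ((1/3)*1 - 3)*(-36) = (1/3 - 3)*(-36) = -8/3*(-36) = 96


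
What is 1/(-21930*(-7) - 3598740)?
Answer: -1/3445230 ≈ -2.9026e-7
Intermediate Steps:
1/(-21930*(-7) - 3598740) = 1/(153510 - 3598740) = 1/(-3445230) = -1/3445230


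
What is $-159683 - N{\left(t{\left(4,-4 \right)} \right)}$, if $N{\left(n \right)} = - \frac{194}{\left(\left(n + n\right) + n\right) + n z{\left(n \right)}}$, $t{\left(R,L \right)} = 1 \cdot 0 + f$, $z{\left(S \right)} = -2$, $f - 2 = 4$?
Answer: $- \frac{478952}{3} \approx -1.5965 \cdot 10^{5}$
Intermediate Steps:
$f = 6$ ($f = 2 + 4 = 6$)
$t{\left(R,L \right)} = 6$ ($t{\left(R,L \right)} = 1 \cdot 0 + 6 = 0 + 6 = 6$)
$N{\left(n \right)} = - \frac{194}{n}$ ($N{\left(n \right)} = - \frac{194}{\left(\left(n + n\right) + n\right) + n \left(-2\right)} = - \frac{194}{\left(2 n + n\right) - 2 n} = - \frac{194}{3 n - 2 n} = - \frac{194}{n}$)
$-159683 - N{\left(t{\left(4,-4 \right)} \right)} = -159683 - - \frac{194}{6} = -159683 - \left(-194\right) \frac{1}{6} = -159683 - - \frac{97}{3} = -159683 + \frac{97}{3} = - \frac{478952}{3}$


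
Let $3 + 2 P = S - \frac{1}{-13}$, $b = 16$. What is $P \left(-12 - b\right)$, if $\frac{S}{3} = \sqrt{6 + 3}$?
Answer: $- \frac{1106}{13} \approx -85.077$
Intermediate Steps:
$S = 9$ ($S = 3 \sqrt{6 + 3} = 3 \sqrt{9} = 3 \cdot 3 = 9$)
$P = \frac{79}{26}$ ($P = - \frac{3}{2} + \frac{9 - \frac{1}{-13}}{2} = - \frac{3}{2} + \frac{9 - - \frac{1}{13}}{2} = - \frac{3}{2} + \frac{9 + \frac{1}{13}}{2} = - \frac{3}{2} + \frac{1}{2} \cdot \frac{118}{13} = - \frac{3}{2} + \frac{59}{13} = \frac{79}{26} \approx 3.0385$)
$P \left(-12 - b\right) = \frac{79 \left(-12 - 16\right)}{26} = \frac{79}{26} \left(-28\right) = - \frac{1106}{13}$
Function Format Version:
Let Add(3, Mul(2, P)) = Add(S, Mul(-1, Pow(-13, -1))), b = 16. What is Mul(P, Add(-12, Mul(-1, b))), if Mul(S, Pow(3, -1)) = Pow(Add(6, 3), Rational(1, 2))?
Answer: Rational(-1106, 13) ≈ -85.077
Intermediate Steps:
S = 9 (S = Mul(3, Pow(Add(6, 3), Rational(1, 2))) = Mul(3, Pow(9, Rational(1, 2))) = Mul(3, 3) = 9)
P = Rational(79, 26) (P = Add(Rational(-3, 2), Mul(Rational(1, 2), Add(9, Mul(-1, Pow(-13, -1))))) = Add(Rational(-3, 2), Mul(Rational(1, 2), Add(9, Mul(-1, Rational(-1, 13))))) = Add(Rational(-3, 2), Mul(Rational(1, 2), Add(9, Rational(1, 13)))) = Add(Rational(-3, 2), Mul(Rational(1, 2), Rational(118, 13))) = Add(Rational(-3, 2), Rational(59, 13)) = Rational(79, 26) ≈ 3.0385)
Mul(P, Add(-12, Mul(-1, b))) = Mul(Rational(79, 26), Add(-12, Mul(-1, 16))) = Mul(Rational(79, 26), Add(-12, -16)) = Mul(Rational(79, 26), -28) = Rational(-1106, 13)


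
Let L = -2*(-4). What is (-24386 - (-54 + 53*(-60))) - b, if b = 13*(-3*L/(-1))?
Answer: -21464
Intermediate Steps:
L = 8
b = 312 (b = 13*(-3*8/(-1)) = 13*(-24*(-1)) = 13*24 = 312)
(-24386 - (-54 + 53*(-60))) - b = (-24386 - (-54 + 53*(-60))) - 1*312 = (-24386 - (-54 - 3180)) - 312 = (-24386 - 1*(-3234)) - 312 = (-24386 + 3234) - 312 = -21152 - 312 = -21464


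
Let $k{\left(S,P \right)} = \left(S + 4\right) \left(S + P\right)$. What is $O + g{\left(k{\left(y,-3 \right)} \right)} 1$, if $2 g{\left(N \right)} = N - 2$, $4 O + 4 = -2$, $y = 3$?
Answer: $- \frac{5}{2} \approx -2.5$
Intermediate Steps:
$k{\left(S,P \right)} = \left(4 + S\right) \left(P + S\right)$
$O = - \frac{3}{2}$ ($O = -1 + \frac{1}{4} \left(-2\right) = -1 - \frac{1}{2} = - \frac{3}{2} \approx -1.5$)
$g{\left(N \right)} = -1 + \frac{N}{2}$ ($g{\left(N \right)} = \frac{N - 2}{2} = \frac{-2 + N}{2} = -1 + \frac{N}{2}$)
$O + g{\left(k{\left(y,-3 \right)} \right)} 1 = - \frac{3}{2} + \left(-1 + \frac{3^{2} + 4 \left(-3\right) + 4 \cdot 3 - 9}{2}\right) 1 = - \frac{3}{2} + \left(-1 + \frac{9 - 12 + 12 - 9}{2}\right) 1 = - \frac{3}{2} + \left(-1 + \frac{1}{2} \cdot 0\right) 1 = - \frac{3}{2} + \left(-1 + 0\right) 1 = - \frac{3}{2} - 1 = - \frac{5}{2}$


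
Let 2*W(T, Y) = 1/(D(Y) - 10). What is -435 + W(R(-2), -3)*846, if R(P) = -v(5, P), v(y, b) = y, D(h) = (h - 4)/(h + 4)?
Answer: -7818/17 ≈ -459.88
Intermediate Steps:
D(h) = (-4 + h)/(4 + h)
R(P) = -5 (R(P) = -1*5 = -5)
W(T, Y) = 1/(2*(-10 + (-4 + Y)/(4 + Y))) (W(T, Y) = 1/(2*((-4 + Y)/(4 + Y) - 10)) = 1/(2*(-10 + (-4 + Y)/(4 + Y))))
-435 + W(R(-2), -3)*846 = -435 + ((4 - 3)/(2*(-44 - 9*(-3))))*846 = -435 + ((½)*1/(-44 + 27))*846 = -435 + ((½)*1/(-17))*846 = -435 + ((½)*(-1/17)*1)*846 = -435 - 1/34*846 = -435 - 423/17 = -7818/17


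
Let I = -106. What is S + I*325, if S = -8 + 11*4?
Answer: -34414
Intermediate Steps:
S = 36 (S = -8 + 44 = 36)
S + I*325 = 36 - 106*325 = 36 - 34450 = -34414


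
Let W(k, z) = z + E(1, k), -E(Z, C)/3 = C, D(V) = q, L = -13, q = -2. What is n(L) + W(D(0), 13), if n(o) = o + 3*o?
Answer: -33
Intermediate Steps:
D(V) = -2
E(Z, C) = -3*C
W(k, z) = z - 3*k
n(o) = 4*o
n(L) + W(D(0), 13) = 4*(-13) + (13 - 3*(-2)) = -52 + (13 + 6) = -52 + 19 = -33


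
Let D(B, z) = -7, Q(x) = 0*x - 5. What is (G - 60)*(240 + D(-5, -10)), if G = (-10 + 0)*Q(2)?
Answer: -2330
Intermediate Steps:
Q(x) = -5 (Q(x) = 0 - 5 = -5)
G = 50 (G = (-10 + 0)*(-5) = -10*(-5) = 50)
(G - 60)*(240 + D(-5, -10)) = (50 - 60)*(240 - 7) = -10*233 = -2330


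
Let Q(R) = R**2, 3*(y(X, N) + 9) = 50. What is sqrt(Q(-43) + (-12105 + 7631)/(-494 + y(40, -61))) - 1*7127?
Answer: -7127 + sqrt(3955513867)/1459 ≈ -7083.9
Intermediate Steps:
y(X, N) = 23/3 (y(X, N) = -9 + (1/3)*50 = -9 + 50/3 = 23/3)
sqrt(Q(-43) + (-12105 + 7631)/(-494 + y(40, -61))) - 1*7127 = sqrt((-43)**2 + (-12105 + 7631)/(-494 + 23/3)) - 1*7127 = sqrt(1849 - 4474/(-1459/3)) - 7127 = sqrt(1849 - 4474*(-3/1459)) - 7127 = sqrt(1849 + 13422/1459) - 7127 = sqrt(2711113/1459) - 7127 = sqrt(3955513867)/1459 - 7127 = -7127 + sqrt(3955513867)/1459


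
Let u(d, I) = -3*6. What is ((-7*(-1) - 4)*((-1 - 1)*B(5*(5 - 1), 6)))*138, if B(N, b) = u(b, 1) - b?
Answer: 19872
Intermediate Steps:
u(d, I) = -18
B(N, b) = -18 - b
((-7*(-1) - 4)*((-1 - 1)*B(5*(5 - 1), 6)))*138 = ((-7*(-1) - 4)*((-1 - 1)*(-18 - 1*6)))*138 = ((7 - 4)*(-2*(-18 - 6)))*138 = (3*(-2*(-24)))*138 = (3*48)*138 = 144*138 = 19872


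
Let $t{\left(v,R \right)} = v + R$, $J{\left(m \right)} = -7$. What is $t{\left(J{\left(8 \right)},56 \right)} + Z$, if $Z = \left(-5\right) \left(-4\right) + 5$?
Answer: $74$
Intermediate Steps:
$Z = 25$ ($Z = 20 + 5 = 25$)
$t{\left(v,R \right)} = R + v$
$t{\left(J{\left(8 \right)},56 \right)} + Z = \left(56 - 7\right) + 25 = 49 + 25 = 74$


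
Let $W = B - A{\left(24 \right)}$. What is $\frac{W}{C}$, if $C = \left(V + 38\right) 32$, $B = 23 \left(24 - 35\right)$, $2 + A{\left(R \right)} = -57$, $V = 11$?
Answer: $- \frac{97}{784} \approx -0.12372$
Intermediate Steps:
$A{\left(R \right)} = -59$ ($A{\left(R \right)} = -2 - 57 = -59$)
$B = -253$ ($B = 23 \left(-11\right) = -253$)
$C = 1568$ ($C = \left(11 + 38\right) 32 = 49 \cdot 32 = 1568$)
$W = -194$ ($W = -253 - -59 = -253 + 59 = -194$)
$\frac{W}{C} = - \frac{194}{1568} = \left(-194\right) \frac{1}{1568} = - \frac{97}{784}$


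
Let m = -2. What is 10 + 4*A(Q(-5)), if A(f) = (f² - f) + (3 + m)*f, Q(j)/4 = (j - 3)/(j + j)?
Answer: 1274/25 ≈ 50.960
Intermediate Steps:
Q(j) = 2*(-3 + j)/j (Q(j) = 4*((j - 3)/(j + j)) = 4*((-3 + j)/((2*j))) = 4*((-3 + j)*(1/(2*j))) = 4*((-3 + j)/(2*j)) = 2*(-3 + j)/j)
A(f) = f² (A(f) = (f² - f) + (3 - 2)*f = (f² - f) + 1*f = (f² - f) + f = f²)
10 + 4*A(Q(-5)) = 10 + 4*(2 - 6/(-5))² = 10 + 4*(2 - 6*(-⅕))² = 10 + 4*(2 + 6/5)² = 10 + 4*(16/5)² = 10 + 4*(256/25) = 10 + 1024/25 = 1274/25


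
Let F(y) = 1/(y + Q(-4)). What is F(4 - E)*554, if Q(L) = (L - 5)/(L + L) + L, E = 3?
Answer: -4432/15 ≈ -295.47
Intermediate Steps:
Q(L) = L + (-5 + L)/(2*L) (Q(L) = (-5 + L)/((2*L)) + L = (-5 + L)*(1/(2*L)) + L = (-5 + L)/(2*L) + L = L + (-5 + L)/(2*L))
F(y) = 1/(-23/8 + y) (F(y) = 1/(y + (½ - 4 - 5/2/(-4))) = 1/(y + (½ - 4 - 5/2*(-¼))) = 1/(y + (½ - 4 + 5/8)) = 1/(y - 23/8) = 1/(-23/8 + y))
F(4 - E)*554 = (8/(-23 + 8*(4 - 1*3)))*554 = (8/(-23 + 8*(4 - 3)))*554 = (8/(-23 + 8*1))*554 = (8/(-23 + 8))*554 = (8/(-15))*554 = (8*(-1/15))*554 = -8/15*554 = -4432/15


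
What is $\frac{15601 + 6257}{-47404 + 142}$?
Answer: $- \frac{3643}{7877} \approx -0.46249$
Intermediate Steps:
$\frac{15601 + 6257}{-47404 + 142} = \frac{21858}{-47262} = 21858 \left(- \frac{1}{47262}\right) = - \frac{3643}{7877}$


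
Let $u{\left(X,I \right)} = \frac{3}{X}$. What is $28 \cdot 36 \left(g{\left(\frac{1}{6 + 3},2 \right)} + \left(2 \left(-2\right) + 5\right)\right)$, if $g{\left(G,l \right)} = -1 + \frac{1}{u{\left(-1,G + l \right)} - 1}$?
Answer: $-252$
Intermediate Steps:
$g{\left(G,l \right)} = - \frac{5}{4}$ ($g{\left(G,l \right)} = -1 + \frac{1}{\frac{3}{-1} - 1} = -1 + \frac{1}{3 \left(-1\right) - 1} = -1 + \frac{1}{-3 - 1} = -1 + \frac{1}{-4} = -1 - \frac{1}{4} = - \frac{5}{4}$)
$28 \cdot 36 \left(g{\left(\frac{1}{6 + 3},2 \right)} + \left(2 \left(-2\right) + 5\right)\right) = 28 \cdot 36 \left(- \frac{5}{4} + \left(2 \left(-2\right) + 5\right)\right) = 1008 \left(- \frac{5}{4} + \left(-4 + 5\right)\right) = 1008 \left(- \frac{5}{4} + 1\right) = 1008 \left(- \frac{1}{4}\right) = -252$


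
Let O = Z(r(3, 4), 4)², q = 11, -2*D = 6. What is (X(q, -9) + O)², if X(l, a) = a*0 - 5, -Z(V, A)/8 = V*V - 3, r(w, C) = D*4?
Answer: 1618948319641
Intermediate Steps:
D = -3 (D = -½*6 = -3)
r(w, C) = -12 (r(w, C) = -3*4 = -12)
Z(V, A) = 24 - 8*V² (Z(V, A) = -8*(V*V - 3) = -8*(V² - 3) = -8*(-3 + V²) = 24 - 8*V²)
X(l, a) = -5 (X(l, a) = 0 - 5 = -5)
O = 1272384 (O = (24 - 8*(-12)²)² = (24 - 8*144)² = (24 - 1152)² = (-1128)² = 1272384)
(X(q, -9) + O)² = (-5 + 1272384)² = 1272379² = 1618948319641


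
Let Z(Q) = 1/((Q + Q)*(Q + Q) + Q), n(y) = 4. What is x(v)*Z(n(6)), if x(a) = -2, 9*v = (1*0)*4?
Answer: -1/34 ≈ -0.029412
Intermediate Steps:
v = 0 (v = ((1*0)*4)/9 = (0*4)/9 = (⅑)*0 = 0)
Z(Q) = 1/(Q + 4*Q²) (Z(Q) = 1/((2*Q)*(2*Q) + Q) = 1/(4*Q² + Q) = 1/(Q + 4*Q²))
x(v)*Z(n(6)) = -2/(4*(1 + 4*4)) = -1/(2*(1 + 16)) = -1/(2*17) = -2*1/68 = -1/34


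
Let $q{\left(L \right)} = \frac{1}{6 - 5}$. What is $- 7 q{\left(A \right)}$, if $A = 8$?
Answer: $-7$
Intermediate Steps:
$q{\left(L \right)} = 1$ ($q{\left(L \right)} = 1^{-1} = 1$)
$- 7 q{\left(A \right)} = \left(-7\right) 1 = -7$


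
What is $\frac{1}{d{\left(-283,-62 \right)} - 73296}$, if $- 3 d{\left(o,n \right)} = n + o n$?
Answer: $- \frac{1}{79124} \approx -1.2638 \cdot 10^{-5}$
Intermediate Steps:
$d{\left(o,n \right)} = - \frac{n}{3} - \frac{n o}{3}$ ($d{\left(o,n \right)} = - \frac{n + o n}{3} = - \frac{n + n o}{3} = - \frac{n}{3} - \frac{n o}{3}$)
$\frac{1}{d{\left(-283,-62 \right)} - 73296} = \frac{1}{\left(- \frac{1}{3}\right) \left(-62\right) \left(1 - 283\right) - 73296} = \frac{1}{\left(- \frac{1}{3}\right) \left(-62\right) \left(-282\right) - 73296} = \frac{1}{-5828 - 73296} = \frac{1}{-79124} = - \frac{1}{79124}$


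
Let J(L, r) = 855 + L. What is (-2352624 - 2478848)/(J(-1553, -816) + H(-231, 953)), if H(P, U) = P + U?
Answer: -603934/3 ≈ -2.0131e+5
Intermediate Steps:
(-2352624 - 2478848)/(J(-1553, -816) + H(-231, 953)) = (-2352624 - 2478848)/((855 - 1553) + (-231 + 953)) = -4831472/(-698 + 722) = -4831472/24 = -4831472*1/24 = -603934/3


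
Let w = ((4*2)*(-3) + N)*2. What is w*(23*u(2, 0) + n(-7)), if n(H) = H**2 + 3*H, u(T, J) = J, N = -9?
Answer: -1848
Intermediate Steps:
w = -66 (w = ((4*2)*(-3) - 9)*2 = (8*(-3) - 9)*2 = (-24 - 9)*2 = -33*2 = -66)
w*(23*u(2, 0) + n(-7)) = -66*(23*0 - 7*(3 - 7)) = -66*(0 - 7*(-4)) = -66*(0 + 28) = -66*28 = -1848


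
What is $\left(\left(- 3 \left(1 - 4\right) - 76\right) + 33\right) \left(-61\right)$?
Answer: $2074$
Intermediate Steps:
$\left(\left(- 3 \left(1 - 4\right) - 76\right) + 33\right) \left(-61\right) = \left(\left(\left(-3\right) \left(-3\right) - 76\right) + 33\right) \left(-61\right) = \left(\left(9 - 76\right) + 33\right) \left(-61\right) = \left(-67 + 33\right) \left(-61\right) = \left(-34\right) \left(-61\right) = 2074$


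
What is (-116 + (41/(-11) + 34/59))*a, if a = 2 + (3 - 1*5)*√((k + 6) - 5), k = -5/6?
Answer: -154658/649 + 77329*√6/1947 ≈ -141.02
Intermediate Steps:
k = -⅚ (k = -5*⅙ = -⅚ ≈ -0.83333)
a = 2 - √6/3 (a = 2 + (3 - 1*5)*√((-⅚ + 6) - 5) = 2 + (3 - 5)*√(31/6 - 5) = 2 - √6/3 ≈ 1.1835)
(-116 + (41/(-11) + 34/59))*a = (-116 + (41/(-11) + 34/59))*(2 - √6/3) = (-116 + (41*(-1/11) + 34*(1/59)))*(2 - √6/3) = (-116 + (-41/11 + 34/59))*(2 - √6/3) = (-116 - 2045/649)*(2 - √6/3) = -77329*(2 - √6/3)/649 = -154658/649 + 77329*√6/1947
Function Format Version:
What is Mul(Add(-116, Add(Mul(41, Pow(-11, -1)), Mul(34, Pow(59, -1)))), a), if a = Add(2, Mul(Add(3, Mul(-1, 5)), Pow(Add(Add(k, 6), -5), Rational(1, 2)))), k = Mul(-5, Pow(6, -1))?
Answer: Add(Rational(-154658, 649), Mul(Rational(77329, 1947), Pow(6, Rational(1, 2)))) ≈ -141.02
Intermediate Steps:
k = Rational(-5, 6) (k = Mul(-5, Rational(1, 6)) = Rational(-5, 6) ≈ -0.83333)
a = Add(2, Mul(Rational(-1, 3), Pow(6, Rational(1, 2)))) (a = Add(2, Mul(Add(3, Mul(-1, 5)), Pow(Add(Add(Rational(-5, 6), 6), -5), Rational(1, 2)))) = Add(2, Mul(Add(3, -5), Pow(Add(Rational(31, 6), -5), Rational(1, 2)))) = Add(2, Mul(-2, Pow(Rational(1, 6), Rational(1, 2)))) = Add(2, Mul(-2, Mul(Rational(1, 6), Pow(6, Rational(1, 2))))) = Add(2, Mul(Rational(-1, 3), Pow(6, Rational(1, 2)))) ≈ 1.1835)
Mul(Add(-116, Add(Mul(41, Pow(-11, -1)), Mul(34, Pow(59, -1)))), a) = Mul(Add(-116, Add(Mul(41, Pow(-11, -1)), Mul(34, Pow(59, -1)))), Add(2, Mul(Rational(-1, 3), Pow(6, Rational(1, 2))))) = Mul(Add(-116, Add(Mul(41, Rational(-1, 11)), Mul(34, Rational(1, 59)))), Add(2, Mul(Rational(-1, 3), Pow(6, Rational(1, 2))))) = Mul(Add(-116, Add(Rational(-41, 11), Rational(34, 59))), Add(2, Mul(Rational(-1, 3), Pow(6, Rational(1, 2))))) = Mul(Add(-116, Rational(-2045, 649)), Add(2, Mul(Rational(-1, 3), Pow(6, Rational(1, 2))))) = Mul(Rational(-77329, 649), Add(2, Mul(Rational(-1, 3), Pow(6, Rational(1, 2))))) = Add(Rational(-154658, 649), Mul(Rational(77329, 1947), Pow(6, Rational(1, 2))))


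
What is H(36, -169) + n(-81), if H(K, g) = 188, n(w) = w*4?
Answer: -136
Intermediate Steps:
n(w) = 4*w
H(36, -169) + n(-81) = 188 + 4*(-81) = 188 - 324 = -136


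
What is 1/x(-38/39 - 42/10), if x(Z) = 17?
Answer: 1/17 ≈ 0.058824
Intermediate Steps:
1/x(-38/39 - 42/10) = 1/17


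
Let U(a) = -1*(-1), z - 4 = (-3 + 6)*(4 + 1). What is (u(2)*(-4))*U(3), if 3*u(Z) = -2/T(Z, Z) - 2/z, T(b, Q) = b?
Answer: 28/19 ≈ 1.4737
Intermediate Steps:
z = 19 (z = 4 + (-3 + 6)*(4 + 1) = 4 + 3*5 = 4 + 15 = 19)
U(a) = 1
u(Z) = -2/57 - 2/(3*Z) (u(Z) = (-2/Z - 2/19)/3 = (-2/19 - 2/Z)/3 = -2/57 - 2/(3*Z))
(u(2)*(-4))*U(3) = (((2/57)*(-19 - 1*2)/2)*(-4))*1 = (((2/57)*(½)*(-19 - 2))*(-4))*1 = (((2/57)*(½)*(-21))*(-4))*1 = -7/19*(-4)*1 = (28/19)*1 = 28/19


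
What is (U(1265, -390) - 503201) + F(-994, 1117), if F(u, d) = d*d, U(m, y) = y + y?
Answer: 743708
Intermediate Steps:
U(m, y) = 2*y
F(u, d) = d**2
(U(1265, -390) - 503201) + F(-994, 1117) = (2*(-390) - 503201) + 1117**2 = (-780 - 503201) + 1247689 = -503981 + 1247689 = 743708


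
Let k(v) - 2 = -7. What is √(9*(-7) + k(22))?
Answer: 2*I*√17 ≈ 8.2462*I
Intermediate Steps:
k(v) = -5 (k(v) = 2 - 7 = -5)
√(9*(-7) + k(22)) = √(9*(-7) - 5) = √(-63 - 5) = √(-68) = 2*I*√17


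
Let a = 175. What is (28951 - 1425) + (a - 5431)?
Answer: 22270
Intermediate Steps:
(28951 - 1425) + (a - 5431) = (28951 - 1425) + (175 - 5431) = 27526 - 5256 = 22270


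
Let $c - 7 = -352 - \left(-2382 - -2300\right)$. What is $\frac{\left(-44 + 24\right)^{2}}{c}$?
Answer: $- \frac{400}{263} \approx -1.5209$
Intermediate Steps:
$c = -263$ ($c = 7 - \left(-2030 + 2300\right) = 7 - 270 = -263$)
$\frac{\left(-44 + 24\right)^{2}}{c} = \frac{\left(-44 + 24\right)^{2}}{-263} = \left(-20\right)^{2} \left(- \frac{1}{263}\right) = 400 \left(- \frac{1}{263}\right) = - \frac{400}{263}$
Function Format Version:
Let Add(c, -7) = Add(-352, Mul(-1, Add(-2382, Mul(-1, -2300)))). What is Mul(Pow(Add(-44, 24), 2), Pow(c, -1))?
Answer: Rational(-400, 263) ≈ -1.5209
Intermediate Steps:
c = -263 (c = Add(7, Add(-352, Mul(-1, Add(-2382, Mul(-1, -2300))))) = Add(7, Add(-352, Mul(-1, Add(-2382, 2300)))) = Add(7, Add(-352, Mul(-1, -82))) = Add(7, Add(-352, 82)) = Add(7, -270) = -263)
Mul(Pow(Add(-44, 24), 2), Pow(c, -1)) = Mul(Pow(Add(-44, 24), 2), Pow(-263, -1)) = Mul(Pow(-20, 2), Rational(-1, 263)) = Mul(400, Rational(-1, 263)) = Rational(-400, 263)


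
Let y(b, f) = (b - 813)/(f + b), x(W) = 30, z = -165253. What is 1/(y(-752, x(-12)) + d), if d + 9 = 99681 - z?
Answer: 722/191277415 ≈ 3.7746e-6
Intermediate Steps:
y(b, f) = (-813 + b)/(b + f)
d = 264925 (d = -9 + (99681 - 1*(-165253)) = -9 + (99681 + 165253) = -9 + 264934 = 264925)
1/(y(-752, x(-12)) + d) = 1/((-813 - 752)/(-752 + 30) + 264925) = 1/(-1565/(-722) + 264925) = 1/(-1/722*(-1565) + 264925) = 1/(1565/722 + 264925) = 1/(191277415/722) = 722/191277415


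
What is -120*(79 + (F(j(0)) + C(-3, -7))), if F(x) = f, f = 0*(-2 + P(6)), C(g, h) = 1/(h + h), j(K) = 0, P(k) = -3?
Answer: -66300/7 ≈ -9471.4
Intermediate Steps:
C(g, h) = 1/(2*h)
f = 0 (f = 0*(-2 - 3) = 0*(-5) = 0)
F(x) = 0
-120*(79 + (F(j(0)) + C(-3, -7))) = -120*(79 + (0 + (½)/(-7))) = -120*(79 + (0 + (½)*(-⅐))) = -120*(79 + (0 - 1/14)) = -120*(79 - 1/14) = -120*1105/14 = -66300/7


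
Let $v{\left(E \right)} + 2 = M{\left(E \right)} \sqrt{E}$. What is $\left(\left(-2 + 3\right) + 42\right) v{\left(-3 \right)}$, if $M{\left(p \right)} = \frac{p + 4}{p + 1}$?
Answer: $-86 - \frac{43 i \sqrt{3}}{2} \approx -86.0 - 37.239 i$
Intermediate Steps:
$M{\left(p \right)} = \frac{4 + p}{1 + p}$
$v{\left(E \right)} = -2 + \frac{\sqrt{E} \left(4 + E\right)}{1 + E}$ ($v{\left(E \right)} = -2 + \frac{4 + E}{1 + E} \sqrt{E} = -2 + \frac{\sqrt{E} \left(4 + E\right)}{1 + E}$)
$\left(\left(-2 + 3\right) + 42\right) v{\left(-3 \right)} = \left(\left(-2 + 3\right) + 42\right) \frac{-2 - -6 + \sqrt{-3} \left(4 - 3\right)}{1 - 3} = \left(1 + 42\right) \frac{-2 + 6 + i \sqrt{3} \cdot 1}{-2} = 43 \left(- \frac{-2 + 6 + i \sqrt{3}}{2}\right) = 43 \left(- \frac{4 + i \sqrt{3}}{2}\right) = 43 \left(-2 - \frac{i \sqrt{3}}{2}\right) = -86 - \frac{43 i \sqrt{3}}{2}$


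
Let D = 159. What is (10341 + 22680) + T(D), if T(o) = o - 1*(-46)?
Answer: 33226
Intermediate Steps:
T(o) = 46 + o (T(o) = o + 46 = 46 + o)
(10341 + 22680) + T(D) = (10341 + 22680) + (46 + 159) = 33021 + 205 = 33226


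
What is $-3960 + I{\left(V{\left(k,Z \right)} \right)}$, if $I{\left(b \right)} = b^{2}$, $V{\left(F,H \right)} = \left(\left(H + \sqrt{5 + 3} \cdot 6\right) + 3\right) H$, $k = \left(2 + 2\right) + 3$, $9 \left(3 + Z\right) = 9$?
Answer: $-2804 + 96 \sqrt{2} \approx -2668.2$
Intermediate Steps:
$Z = -2$ ($Z = -3 + \frac{1}{9} \cdot 9 = -3 + 1 = -2$)
$k = 7$ ($k = 4 + 3 = 7$)
$V{\left(F,H \right)} = H \left(3 + H + 12 \sqrt{2}\right)$ ($V{\left(F,H \right)} = \left(\left(H + \sqrt{8} \cdot 6\right) + 3\right) H = \left(\left(H + 2 \sqrt{2} \cdot 6\right) + 3\right) H = \left(\left(H + 12 \sqrt{2}\right) + 3\right) H = \left(3 + H + 12 \sqrt{2}\right) H = H \left(3 + H + 12 \sqrt{2}\right)$)
$-3960 + I{\left(V{\left(k,Z \right)} \right)} = -3960 + \left(- 2 \left(3 - 2 + 12 \sqrt{2}\right)\right)^{2} = -3960 + \left(- 2 \left(1 + 12 \sqrt{2}\right)\right)^{2} = -3960 + \left(-2 - 24 \sqrt{2}\right)^{2}$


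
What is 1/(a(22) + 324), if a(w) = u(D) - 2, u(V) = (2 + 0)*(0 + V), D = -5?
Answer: 1/312 ≈ 0.0032051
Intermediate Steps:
u(V) = 2*V
a(w) = -12 (a(w) = 2*(-5) - 2 = -10 - 2 = -12)
1/(a(22) + 324) = 1/(-12 + 324) = 1/312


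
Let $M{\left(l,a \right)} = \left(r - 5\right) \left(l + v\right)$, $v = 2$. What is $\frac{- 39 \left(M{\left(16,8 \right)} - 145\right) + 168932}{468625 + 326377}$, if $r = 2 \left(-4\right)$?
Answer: $\frac{183713}{795002} \approx 0.23108$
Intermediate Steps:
$r = -8$
$M{\left(l,a \right)} = -26 - 13 l$ ($M{\left(l,a \right)} = \left(-8 - 5\right) \left(l + 2\right) = - 13 \left(2 + l\right) = -26 - 13 l$)
$\frac{- 39 \left(M{\left(16,8 \right)} - 145\right) + 168932}{468625 + 326377} = \frac{- 39 \left(\left(-26 - 208\right) - 145\right) + 168932}{468625 + 326377} = \frac{- 39 \left(\left(-26 - 208\right) - 145\right) + 168932}{795002} = \left(- 39 \left(-234 - 145\right) + 168932\right) \frac{1}{795002} = \left(\left(-39\right) \left(-379\right) + 168932\right) \frac{1}{795002} = \left(14781 + 168932\right) \frac{1}{795002} = 183713 \cdot \frac{1}{795002} = \frac{183713}{795002}$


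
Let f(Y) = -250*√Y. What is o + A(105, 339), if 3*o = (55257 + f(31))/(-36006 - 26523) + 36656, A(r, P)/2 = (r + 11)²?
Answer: 2446783037/62529 + 250*√31/187587 ≈ 39130.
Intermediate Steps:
A(r, P) = 2*(11 + r)² (A(r, P) = 2*(r + 11)² = 2*(11 + r)²)
o = 764002589/62529 + 250*√31/187587 (o = ((55257 - 250*√31)/(-36006 - 26523) + 36656)/3 = ((55257 - 250*√31)/(-62529) + 36656)/3 = ((55257 - 250*√31)*(-1/62529) + 36656)/3 = ((-18419/20843 + 250*√31/62529) + 36656)/3 = (764002589/20843 + 250*√31/62529)/3 = 764002589/62529 + 250*√31/187587 ≈ 12218.)
o + A(105, 339) = (764002589/62529 + 250*√31/187587) + 2*(11 + 105)² = (764002589/62529 + 250*√31/187587) + 2*116² = (764002589/62529 + 250*√31/187587) + 2*13456 = (764002589/62529 + 250*√31/187587) + 26912 = 2446783037/62529 + 250*√31/187587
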